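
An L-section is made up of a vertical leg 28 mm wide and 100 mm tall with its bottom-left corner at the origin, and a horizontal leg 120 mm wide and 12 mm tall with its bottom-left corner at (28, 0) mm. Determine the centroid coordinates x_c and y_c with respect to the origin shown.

vertical leg: A = 28 × 100 = 2800.00, centroid at (14.00, 50.00).
horizontal leg: A = 120 × 12 = 1440.00, centroid at (88.00, 6.00).
ΣA = 4240.00 mm²
ΣAx_c = (2800.00)(14.00) + (1440.00)(88.00) = 165920.00 mm³
ΣAy_c = (2800.00)(50.00) + (1440.00)(6.00) = 148640.00 mm³
x_c = 165920.00 / 4240.00 = 39.13 mm
y_c = 148640.00 / 4240.00 = 35.06 mm

x_c = 39.13 mm, y_c = 35.06 mm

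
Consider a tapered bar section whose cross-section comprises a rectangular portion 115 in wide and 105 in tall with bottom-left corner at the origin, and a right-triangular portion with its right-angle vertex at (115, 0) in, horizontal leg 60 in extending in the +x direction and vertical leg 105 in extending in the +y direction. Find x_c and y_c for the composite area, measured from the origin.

x_c = 73.53 in, y_c = 48.88 in

rectangular portion: A = 115 × 105 = 12075.00, centroid at (57.50, 52.50).
triangular portion: A = ½·60·105 = 3150.00, centroid at (135.00, 35.00).
ΣA = 15225.00 in²
ΣAx_c = (12075.00)(57.50) + (3150.00)(135.00) = 1119562.50 in³
ΣAy_c = (12075.00)(52.50) + (3150.00)(35.00) = 744187.50 in³
x_c = 1119562.50 / 15225.00 = 73.53 in
y_c = 744187.50 / 15225.00 = 48.88 in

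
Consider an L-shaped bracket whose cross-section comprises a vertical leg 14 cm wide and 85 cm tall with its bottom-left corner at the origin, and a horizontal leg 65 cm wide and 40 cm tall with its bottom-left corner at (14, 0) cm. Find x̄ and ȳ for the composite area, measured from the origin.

vertical leg: A = 14 × 85 = 1190.00, centroid at (7.00, 42.50).
horizontal leg: A = 65 × 40 = 2600.00, centroid at (46.50, 20.00).
ΣA = 3790.00 cm², ΣAx̄ = 129230.00 cm³, ΣAȳ = 102575.00 cm³.
x̄ = 129230.00/3790.00 = 34.10 cm; ȳ = 102575.00/3790.00 = 27.06 cm.

x̄ = 34.10 cm, ȳ = 27.06 cm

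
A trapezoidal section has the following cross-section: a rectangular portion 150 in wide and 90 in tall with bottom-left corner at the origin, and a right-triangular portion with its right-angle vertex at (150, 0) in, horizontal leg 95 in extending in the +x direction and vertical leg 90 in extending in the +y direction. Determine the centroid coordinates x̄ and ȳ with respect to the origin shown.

x̄ = 100.65 in, ȳ = 41.39 in

Part | A | x̄ᵢ | ȳᵢ | A·x̄ᵢ | A·ȳᵢ
rectangular portion | 13500.00 | 75.00 | 45.00 | 1012500.00 | 607500.00
triangular portion | 4275.00 | 181.67 | 30.00 | 776625.00 | 128250.00
Σ | 17775.00 |  |  | 1789125.00 | 735750.00
x̄ = 1789125.00 / 17775.00 = 100.65 in
ȳ = 735750.00 / 17775.00 = 41.39 in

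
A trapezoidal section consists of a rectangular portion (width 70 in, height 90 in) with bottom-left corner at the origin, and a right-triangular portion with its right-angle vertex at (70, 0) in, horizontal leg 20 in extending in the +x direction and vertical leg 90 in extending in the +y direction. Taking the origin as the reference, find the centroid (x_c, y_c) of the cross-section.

x_c = 40.21 in, y_c = 43.12 in

Part | A | x̄ᵢ | ȳᵢ | A·x̄ᵢ | A·ȳᵢ
rectangular portion | 6300.00 | 35.00 | 45.00 | 220500.00 | 283500.00
triangular portion | 900.00 | 76.67 | 30.00 | 69000.00 | 27000.00
Σ | 7200.00 |  |  | 289500.00 | 310500.00
x_c = 289500.00 / 7200.00 = 40.21 in
y_c = 310500.00 / 7200.00 = 43.12 in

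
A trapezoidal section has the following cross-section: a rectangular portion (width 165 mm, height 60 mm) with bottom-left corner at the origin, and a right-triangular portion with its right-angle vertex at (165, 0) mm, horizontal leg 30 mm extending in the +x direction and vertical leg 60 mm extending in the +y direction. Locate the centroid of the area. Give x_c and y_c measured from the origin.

rectangular portion: A = 165 × 60 = 9900.00, centroid at (82.50, 30.00).
triangular portion: A = ½·30·60 = 900.00, centroid at (175.00, 20.00).
ΣA = 10800.00 mm²
ΣAx_c = (9900.00)(82.50) + (900.00)(175.00) = 974250.00 mm³
ΣAy_c = (9900.00)(30.00) + (900.00)(20.00) = 315000.00 mm³
x_c = 974250.00 / 10800.00 = 90.21 mm
y_c = 315000.00 / 10800.00 = 29.17 mm

x_c = 90.21 mm, y_c = 29.17 mm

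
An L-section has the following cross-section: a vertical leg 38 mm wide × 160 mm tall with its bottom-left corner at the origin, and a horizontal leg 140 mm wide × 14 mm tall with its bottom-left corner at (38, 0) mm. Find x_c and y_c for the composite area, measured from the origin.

vertical leg: A = 38 × 160 = 6080.00, centroid at (19.00, 80.00).
horizontal leg: A = 140 × 14 = 1960.00, centroid at (108.00, 7.00).
ΣA = 8040.00 mm²
ΣAx_c = (6080.00)(19.00) + (1960.00)(108.00) = 327200.00 mm³
ΣAy_c = (6080.00)(80.00) + (1960.00)(7.00) = 500120.00 mm³
x_c = 327200.00 / 8040.00 = 40.70 mm
y_c = 500120.00 / 8040.00 = 62.20 mm

x_c = 40.70 mm, y_c = 62.20 mm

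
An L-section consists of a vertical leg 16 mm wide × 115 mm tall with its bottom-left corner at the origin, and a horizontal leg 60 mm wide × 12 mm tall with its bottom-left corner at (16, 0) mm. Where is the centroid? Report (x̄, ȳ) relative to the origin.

x̄ = 18.69 mm, ȳ = 43.02 mm

Part | A | x̄ᵢ | ȳᵢ | A·x̄ᵢ | A·ȳᵢ
vertical leg | 1840.00 | 8.00 | 57.50 | 14720.00 | 105800.00
horizontal leg | 720.00 | 46.00 | 6.00 | 33120.00 | 4320.00
Σ | 2560.00 |  |  | 47840.00 | 110120.00
x̄ = 47840.00 / 2560.00 = 18.69 mm
ȳ = 110120.00 / 2560.00 = 43.02 mm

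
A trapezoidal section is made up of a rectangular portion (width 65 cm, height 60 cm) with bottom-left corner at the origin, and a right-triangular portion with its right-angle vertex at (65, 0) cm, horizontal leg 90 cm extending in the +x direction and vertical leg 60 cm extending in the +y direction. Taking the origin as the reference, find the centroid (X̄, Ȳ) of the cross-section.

rectangular portion: A = 65 × 60 = 3900.00, centroid at (32.50, 30.00).
triangular portion: A = ½·90·60 = 2700.00, centroid at (95.00, 20.00).
ΣA = 6600.00 cm²
ΣAX̄ = (3900.00)(32.50) + (2700.00)(95.00) = 383250.00 cm³
ΣAȲ = (3900.00)(30.00) + (2700.00)(20.00) = 171000.00 cm³
X̄ = 383250.00 / 6600.00 = 58.07 cm
Ȳ = 171000.00 / 6600.00 = 25.91 cm

X̄ = 58.07 cm, Ȳ = 25.91 cm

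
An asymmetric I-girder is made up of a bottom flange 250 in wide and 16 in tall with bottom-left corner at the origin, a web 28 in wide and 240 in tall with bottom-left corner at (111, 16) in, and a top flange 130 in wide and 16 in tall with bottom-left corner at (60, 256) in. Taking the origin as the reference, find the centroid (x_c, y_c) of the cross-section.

x_c = 125.00 in, y_c = 116.80 in

bottom flange: A = 250 × 16 = 4000.00, centroid at (125.00, 8.00).
web: A = 28 × 240 = 6720.00, centroid at (125.00, 136.00).
top flange: A = 130 × 16 = 2080.00, centroid at (125.00, 264.00).
ΣA = 12800.00 in²
ΣAx_c = (4000.00)(125.00) + (6720.00)(125.00) + (2080.00)(125.00) = 1600000.00 in³
ΣAy_c = (4000.00)(8.00) + (6720.00)(136.00) + (2080.00)(264.00) = 1495040.00 in³
x_c = 1600000.00 / 12800.00 = 125.00 in
y_c = 1495040.00 / 12800.00 = 116.80 in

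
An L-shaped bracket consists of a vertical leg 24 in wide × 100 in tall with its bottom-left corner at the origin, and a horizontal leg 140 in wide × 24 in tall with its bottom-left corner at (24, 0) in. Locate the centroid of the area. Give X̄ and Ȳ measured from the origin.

vertical leg: A = 24 × 100 = 2400.00, centroid at (12.00, 50.00).
horizontal leg: A = 140 × 24 = 3360.00, centroid at (94.00, 12.00).
ΣA = 5760.00 in², ΣAX̄ = 344640.00 in³, ΣAȲ = 160320.00 in³.
X̄ = 344640.00/5760.00 = 59.83 in; Ȳ = 160320.00/5760.00 = 27.83 in.

X̄ = 59.83 in, Ȳ = 27.83 in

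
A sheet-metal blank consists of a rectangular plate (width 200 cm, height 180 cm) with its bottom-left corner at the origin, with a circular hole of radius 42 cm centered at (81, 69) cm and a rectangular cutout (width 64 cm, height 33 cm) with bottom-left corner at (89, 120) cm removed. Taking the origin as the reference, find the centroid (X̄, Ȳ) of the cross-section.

X̄ = 102.15 cm, Ȳ = 90.64 cm

plate: A = 200 × 180 = 36000.00, centroid at (100.00, 90.00).
hole 1: A = −π·42² = -5541.77, centroid at (81.00, 69.00).
hole 2: A = −(64 × 33) = -2112.00, centroid at (121.00, 136.50).
ΣA = 28346.23 cm²
ΣAX̄ = (36000.00)(100.00) + (-5541.77)(81.00) + (-2112.00)(121.00) = 2895564.68 cm³
ΣAȲ = (36000.00)(90.00) + (-5541.77)(69.00) + (-2112.00)(136.50) = 2569329.91 cm³
X̄ = 2895564.68 / 28346.23 = 102.15 cm
Ȳ = 2569329.91 / 28346.23 = 90.64 cm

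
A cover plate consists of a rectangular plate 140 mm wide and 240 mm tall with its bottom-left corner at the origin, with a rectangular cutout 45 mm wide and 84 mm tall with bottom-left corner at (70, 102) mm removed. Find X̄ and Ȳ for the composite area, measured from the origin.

plate: A = 140 × 240 = 33600.00, centroid at (70.00, 120.00).
hole: A = −(45 × 84) = -3780.00, centroid at (92.50, 144.00).
ΣA = 29820.00 mm²
ΣAX̄ = (33600.00)(70.00) + (-3780.00)(92.50) = 2002350.00 mm³
ΣAȲ = (33600.00)(120.00) + (-3780.00)(144.00) = 3487680.00 mm³
X̄ = 2002350.00 / 29820.00 = 67.15 mm
Ȳ = 3487680.00 / 29820.00 = 116.96 mm

X̄ = 67.15 mm, Ȳ = 116.96 mm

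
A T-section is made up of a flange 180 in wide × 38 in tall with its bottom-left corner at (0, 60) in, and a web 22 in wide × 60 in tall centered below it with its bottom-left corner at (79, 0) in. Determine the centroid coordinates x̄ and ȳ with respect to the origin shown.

Part | A | x̄ᵢ | ȳᵢ | A·x̄ᵢ | A·ȳᵢ
web | 1320.00 | 90.00 | 30.00 | 118800.00 | 39600.00
flange | 6840.00 | 90.00 | 79.00 | 615600.00 | 540360.00
Σ | 8160.00 |  |  | 734400.00 | 579960.00
x̄ = 734400.00 / 8160.00 = 90.00 in
ȳ = 579960.00 / 8160.00 = 71.07 in

x̄ = 90.00 in, ȳ = 71.07 in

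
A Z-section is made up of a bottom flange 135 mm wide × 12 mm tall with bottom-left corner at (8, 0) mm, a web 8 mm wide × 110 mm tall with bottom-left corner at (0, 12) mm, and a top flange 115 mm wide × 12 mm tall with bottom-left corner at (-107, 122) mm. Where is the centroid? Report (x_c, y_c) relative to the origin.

bottom flange: A = 135 × 12 = 1620.00, centroid at (75.50, 6.00).
web: A = 8 × 110 = 880.00, centroid at (4.00, 67.00).
top flange: A = 115 × 12 = 1380.00, centroid at (-49.50, 128.00).
ΣA = 3880.00 mm², ΣAx_c = 57520.00 mm³, ΣAy_c = 245320.00 mm³.
x_c = 57520.00/3880.00 = 14.82 mm; y_c = 245320.00/3880.00 = 63.23 mm.

x_c = 14.82 mm, y_c = 63.23 mm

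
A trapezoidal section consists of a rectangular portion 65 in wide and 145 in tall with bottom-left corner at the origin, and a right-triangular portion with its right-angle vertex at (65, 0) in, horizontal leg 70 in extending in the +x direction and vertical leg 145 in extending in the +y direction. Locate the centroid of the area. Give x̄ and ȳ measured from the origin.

x̄ = 52.04 in, ȳ = 64.04 in

rectangular portion: A = 65 × 145 = 9425.00, centroid at (32.50, 72.50).
triangular portion: A = ½·70·145 = 5075.00, centroid at (88.33, 48.33).
ΣA = 14500.00 in²
ΣAx̄ = (9425.00)(32.50) + (5075.00)(88.33) = 754604.17 in³
ΣAȳ = (9425.00)(72.50) + (5075.00)(48.33) = 928604.17 in³
x̄ = 754604.17 / 14500.00 = 52.04 in
ȳ = 928604.17 / 14500.00 = 64.04 in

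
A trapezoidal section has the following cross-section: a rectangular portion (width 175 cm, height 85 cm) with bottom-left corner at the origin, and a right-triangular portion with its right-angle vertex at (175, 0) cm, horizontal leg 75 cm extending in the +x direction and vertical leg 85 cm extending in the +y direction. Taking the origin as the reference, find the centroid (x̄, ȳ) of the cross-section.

rectangular portion: A = 175 × 85 = 14875.00, centroid at (87.50, 42.50).
triangular portion: A = ½·75·85 = 3187.50, centroid at (200.00, 28.33).
ΣA = 18062.50 cm², ΣAx̄ = 1939062.50 cm³, ΣAȳ = 722500.00 cm³.
x̄ = 1939062.50/18062.50 = 107.35 cm; ȳ = 722500.00/18062.50 = 40.00 cm.

x̄ = 107.35 cm, ȳ = 40.00 cm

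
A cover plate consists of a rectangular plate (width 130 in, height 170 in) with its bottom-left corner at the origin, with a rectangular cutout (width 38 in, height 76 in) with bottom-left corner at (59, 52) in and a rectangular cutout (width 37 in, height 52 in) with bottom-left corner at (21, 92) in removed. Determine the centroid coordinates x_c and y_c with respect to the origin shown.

Part | A | x̄ᵢ | ȳᵢ | A·x̄ᵢ | A·ȳᵢ
plate | 22100.00 | 65.00 | 85.00 | 1436500.00 | 1878500.00
hole 1 | -2888.00 | 78.00 | 90.00 | -225264.00 | -259920.00
hole 2 | -1924.00 | 39.50 | 118.00 | -75998.00 | -227032.00
Σ | 17288.00 |  |  | 1135238.00 | 1391548.00
x_c = 1135238.00 / 17288.00 = 65.67 in
y_c = 1391548.00 / 17288.00 = 80.49 in

x_c = 65.67 in, y_c = 80.49 in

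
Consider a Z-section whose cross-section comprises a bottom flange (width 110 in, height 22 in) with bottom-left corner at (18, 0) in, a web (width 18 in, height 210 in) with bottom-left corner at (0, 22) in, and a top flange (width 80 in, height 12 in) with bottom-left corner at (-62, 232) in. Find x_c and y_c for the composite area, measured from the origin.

bottom flange: A = 110 × 22 = 2420.00, centroid at (73.00, 11.00).
web: A = 18 × 210 = 3780.00, centroid at (9.00, 127.00).
top flange: A = 80 × 12 = 960.00, centroid at (-22.00, 238.00).
ΣA = 7160.00 in²
ΣAx_c = (2420.00)(73.00) + (3780.00)(9.00) + (960.00)(-22.00) = 189560.00 in³
ΣAy_c = (2420.00)(11.00) + (3780.00)(127.00) + (960.00)(238.00) = 735160.00 in³
x_c = 189560.00 / 7160.00 = 26.47 in
y_c = 735160.00 / 7160.00 = 102.68 in

x_c = 26.47 in, y_c = 102.68 in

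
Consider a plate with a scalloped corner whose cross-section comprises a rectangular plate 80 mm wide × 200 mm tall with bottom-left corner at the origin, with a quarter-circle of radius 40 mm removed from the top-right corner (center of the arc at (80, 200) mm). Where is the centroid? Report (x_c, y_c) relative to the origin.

plate: A = 80 × 200 = 16000.00, centroid at (40.00, 100.00).
removed quarter-circle: A = −¼π·40² = -1256.64, centroid at (63.02, 183.02).
ΣA = 14743.36 mm², ΣAx_c = 560802.37 mm³, ΣAy_c = 1370005.92 mm³.
x_c = 560802.37/14743.36 = 38.04 mm; y_c = 1370005.92/14743.36 = 92.92 mm.

x_c = 38.04 mm, y_c = 92.92 mm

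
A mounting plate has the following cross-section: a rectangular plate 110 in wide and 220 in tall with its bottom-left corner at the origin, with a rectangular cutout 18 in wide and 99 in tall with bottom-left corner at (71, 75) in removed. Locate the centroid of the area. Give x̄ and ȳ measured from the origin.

x̄ = 53.01 in, ȳ = 108.85 in

plate: A = 110 × 220 = 24200.00, centroid at (55.00, 110.00).
hole: A = −(18 × 99) = -1782.00, centroid at (80.00, 124.50).
ΣA = 22418.00 in², ΣAx̄ = 1188440.00 in³, ΣAȳ = 2440141.00 in³.
x̄ = 1188440.00/22418.00 = 53.01 in; ȳ = 2440141.00/22418.00 = 108.85 in.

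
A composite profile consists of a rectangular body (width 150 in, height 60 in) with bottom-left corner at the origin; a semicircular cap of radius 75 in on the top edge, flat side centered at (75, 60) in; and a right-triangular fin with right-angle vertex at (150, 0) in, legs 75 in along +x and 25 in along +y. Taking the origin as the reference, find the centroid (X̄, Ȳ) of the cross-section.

X̄ = 79.99 in, Ȳ = 58.02 in

rectangular body: A = 150 × 60 = 9000.00, centroid at (75.00, 30.00).
semicircular top: A = ½π·75² = 8835.73, centroid at (75.00, 91.83).
triangular fin: A = ½·75·25 = 937.50, centroid at (175.00, 8.33).
ΣA = 18773.23 in²
ΣAX̄ = (9000.00)(75.00) + (8835.73)(75.00) + (937.50)(175.00) = 1501742.20 in³
ΣAȲ = (9000.00)(30.00) + (8835.73)(91.83) + (937.50)(8.33) = 1089206.26 in³
X̄ = 1501742.20 / 18773.23 = 79.99 in
Ȳ = 1089206.26 / 18773.23 = 58.02 in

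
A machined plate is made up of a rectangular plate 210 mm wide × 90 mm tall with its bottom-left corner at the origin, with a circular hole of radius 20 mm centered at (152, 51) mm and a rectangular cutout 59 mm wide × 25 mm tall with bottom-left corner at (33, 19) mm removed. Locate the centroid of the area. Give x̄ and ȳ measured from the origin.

Part | A | x̄ᵢ | ȳᵢ | A·x̄ᵢ | A·ȳᵢ
plate | 18900.00 | 105.00 | 45.00 | 1984500.00 | 850500.00
hole 1 | -1256.64 | 152.00 | 51.00 | -191008.83 | -64088.49
hole 2 | -1475.00 | 62.50 | 31.50 | -92187.50 | -46462.50
Σ | 16168.36 |  |  | 1701303.67 | 739949.01
x̄ = 1701303.67 / 16168.36 = 105.22 mm
ȳ = 739949.01 / 16168.36 = 45.77 mm

x̄ = 105.22 mm, ȳ = 45.77 mm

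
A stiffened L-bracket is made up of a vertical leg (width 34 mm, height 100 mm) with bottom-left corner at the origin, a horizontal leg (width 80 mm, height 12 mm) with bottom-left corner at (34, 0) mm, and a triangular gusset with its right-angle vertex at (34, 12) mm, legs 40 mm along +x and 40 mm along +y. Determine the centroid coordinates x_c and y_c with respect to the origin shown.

x_c = 32.31 mm, y_c = 37.99 mm

vertical leg: A = 34 × 100 = 3400.00, centroid at (17.00, 50.00).
horizontal leg: A = 80 × 12 = 960.00, centroid at (74.00, 6.00).
gusset: A = ½·40·40 = 800.00, centroid at (47.33, 25.33).
ΣA = 5160.00 mm²
ΣAx_c = (3400.00)(17.00) + (960.00)(74.00) + (800.00)(47.33) = 166706.67 mm³
ΣAy_c = (3400.00)(50.00) + (960.00)(6.00) + (800.00)(25.33) = 196026.67 mm³
x_c = 166706.67 / 5160.00 = 32.31 mm
y_c = 196026.67 / 5160.00 = 37.99 mm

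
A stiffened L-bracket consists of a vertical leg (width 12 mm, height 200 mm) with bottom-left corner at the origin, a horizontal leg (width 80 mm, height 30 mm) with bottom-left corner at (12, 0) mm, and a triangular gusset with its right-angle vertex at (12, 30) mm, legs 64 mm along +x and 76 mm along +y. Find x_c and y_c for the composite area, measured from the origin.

x_c = 30.46 mm, y_c = 56.77 mm

Part | A | x̄ᵢ | ȳᵢ | A·x̄ᵢ | A·ȳᵢ
vertical leg | 2400.00 | 6.00 | 100.00 | 14400.00 | 240000.00
horizontal leg | 2400.00 | 52.00 | 15.00 | 124800.00 | 36000.00
gusset | 2432.00 | 33.33 | 55.33 | 81066.67 | 134570.67
Σ | 7232.00 |  |  | 220266.67 | 410570.67
x_c = 220266.67 / 7232.00 = 30.46 mm
y_c = 410570.67 / 7232.00 = 56.77 mm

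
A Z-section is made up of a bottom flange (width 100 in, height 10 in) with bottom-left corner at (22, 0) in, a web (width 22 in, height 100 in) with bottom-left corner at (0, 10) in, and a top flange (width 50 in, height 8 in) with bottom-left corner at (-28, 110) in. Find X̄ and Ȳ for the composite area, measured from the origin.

Part | A | x̄ᵢ | ȳᵢ | A·x̄ᵢ | A·ȳᵢ
bottom flange | 1000.00 | 72.00 | 5.00 | 72000.00 | 5000.00
web | 2200.00 | 11.00 | 60.00 | 24200.00 | 132000.00
top flange | 400.00 | -3.00 | 114.00 | -1200.00 | 45600.00
Σ | 3600.00 |  |  | 95000.00 | 182600.00
X̄ = 95000.00 / 3600.00 = 26.39 in
Ȳ = 182600.00 / 3600.00 = 50.72 in

X̄ = 26.39 in, Ȳ = 50.72 in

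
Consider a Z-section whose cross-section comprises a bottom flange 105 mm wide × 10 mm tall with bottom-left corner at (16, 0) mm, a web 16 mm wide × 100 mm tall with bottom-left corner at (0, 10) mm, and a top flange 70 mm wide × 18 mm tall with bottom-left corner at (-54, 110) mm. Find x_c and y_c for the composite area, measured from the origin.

x_c = 15.55 mm, y_c = 64.24 mm

Part | A | x̄ᵢ | ȳᵢ | A·x̄ᵢ | A·ȳᵢ
bottom flange | 1050.00 | 68.50 | 5.00 | 71925.00 | 5250.00
web | 1600.00 | 8.00 | 60.00 | 12800.00 | 96000.00
top flange | 1260.00 | -19.00 | 119.00 | -23940.00 | 149940.00
Σ | 3910.00 |  |  | 60785.00 | 251190.00
x_c = 60785.00 / 3910.00 = 15.55 mm
y_c = 251190.00 / 3910.00 = 64.24 mm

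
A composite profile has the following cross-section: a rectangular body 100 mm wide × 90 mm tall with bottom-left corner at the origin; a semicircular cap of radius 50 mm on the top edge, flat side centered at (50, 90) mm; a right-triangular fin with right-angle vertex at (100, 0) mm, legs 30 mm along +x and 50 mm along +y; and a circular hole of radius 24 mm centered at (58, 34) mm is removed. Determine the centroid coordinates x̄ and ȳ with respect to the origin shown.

x̄ = 52.57 mm, ȳ = 66.80 mm

rectangular body: A = 100 × 90 = 9000.00, centroid at (50.00, 45.00).
semicircular top: A = ½π·50² = 3926.99, centroid at (50.00, 111.22).
triangular fin: A = ½·30·50 = 750.00, centroid at (110.00, 16.67).
hole: A = −π·24² = -1809.56, centroid at (58.00, 34.00).
ΣA = 11867.43 mm², ΣAx̄ = 623895.21 mm³, ΣAȳ = 792737.56 mm³.
x̄ = 623895.21/11867.43 = 52.57 mm; ȳ = 792737.56/11867.43 = 66.80 mm.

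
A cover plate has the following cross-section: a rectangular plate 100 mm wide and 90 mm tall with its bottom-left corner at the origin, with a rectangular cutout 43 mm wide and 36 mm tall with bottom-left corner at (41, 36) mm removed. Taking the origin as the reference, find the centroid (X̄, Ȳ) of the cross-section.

X̄ = 47.40 mm, Ȳ = 43.13 mm

plate: A = 100 × 90 = 9000.00, centroid at (50.00, 45.00).
hole: A = −(43 × 36) = -1548.00, centroid at (62.50, 54.00).
ΣA = 7452.00 mm², ΣAX̄ = 353250.00 mm³, ΣAȲ = 321408.00 mm³.
X̄ = 353250.00/7452.00 = 47.40 mm; Ȳ = 321408.00/7452.00 = 43.13 mm.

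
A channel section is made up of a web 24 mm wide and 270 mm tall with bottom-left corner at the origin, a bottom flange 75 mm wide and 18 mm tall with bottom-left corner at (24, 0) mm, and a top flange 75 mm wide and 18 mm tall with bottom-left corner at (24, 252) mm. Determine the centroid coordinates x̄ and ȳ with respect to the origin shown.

x̄ = 26.56 mm, ȳ = 135.00 mm

web: A = 24 × 270 = 6480.00, centroid at (12.00, 135.00).
bottom flange: A = 75 × 18 = 1350.00, centroid at (61.50, 9.00).
top flange: A = 75 × 18 = 1350.00, centroid at (61.50, 261.00).
ΣA = 9180.00 mm²
ΣAx̄ = (6480.00)(12.00) + (1350.00)(61.50) + (1350.00)(61.50) = 243810.00 mm³
ΣAȳ = (6480.00)(135.00) + (1350.00)(9.00) + (1350.00)(261.00) = 1239300.00 mm³
x̄ = 243810.00 / 9180.00 = 26.56 mm
ȳ = 1239300.00 / 9180.00 = 135.00 mm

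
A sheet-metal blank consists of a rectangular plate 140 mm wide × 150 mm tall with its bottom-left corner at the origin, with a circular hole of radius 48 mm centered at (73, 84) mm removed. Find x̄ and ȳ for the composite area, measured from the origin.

x̄ = 68.42 mm, ȳ = 70.27 mm

plate: A = 140 × 150 = 21000.00, centroid at (70.00, 75.00).
hole: A = −π·48² = -7238.23, centroid at (73.00, 84.00).
ΣA = 13761.77 mm²
ΣAx̄ = (21000.00)(70.00) + (-7238.23)(73.00) = 941609.25 mm³
ΣAȳ = (21000.00)(75.00) + (-7238.23)(84.00) = 966988.72 mm³
x̄ = 941609.25 / 13761.77 = 68.42 mm
ȳ = 966988.72 / 13761.77 = 70.27 mm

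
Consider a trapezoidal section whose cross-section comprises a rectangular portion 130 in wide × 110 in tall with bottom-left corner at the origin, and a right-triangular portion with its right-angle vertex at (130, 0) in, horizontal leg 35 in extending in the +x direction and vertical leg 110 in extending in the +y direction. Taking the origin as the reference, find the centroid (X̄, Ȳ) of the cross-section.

X̄ = 74.10 in, Ȳ = 52.82 in

rectangular portion: A = 130 × 110 = 14300.00, centroid at (65.00, 55.00).
triangular portion: A = ½·35·110 = 1925.00, centroid at (141.67, 36.67).
ΣA = 16225.00 in²
ΣAX̄ = (14300.00)(65.00) + (1925.00)(141.67) = 1202208.33 in³
ΣAȲ = (14300.00)(55.00) + (1925.00)(36.67) = 857083.33 in³
X̄ = 1202208.33 / 16225.00 = 74.10 in
Ȳ = 857083.33 / 16225.00 = 52.82 in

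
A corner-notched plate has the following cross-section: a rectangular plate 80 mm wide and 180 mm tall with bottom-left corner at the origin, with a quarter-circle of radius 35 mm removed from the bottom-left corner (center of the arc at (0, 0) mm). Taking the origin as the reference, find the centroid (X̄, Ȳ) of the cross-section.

X̄ = 41.80 mm, Ȳ = 95.38 mm

plate: A = 80 × 180 = 14400.00, centroid at (40.00, 90.00).
removed quarter-circle: A = −¼π·35² = -962.11, centroid at (14.85, 14.85).
ΣA = 13437.89 mm², ΣAX̄ = 561708.33 mm³, ΣAȲ = 1281708.33 mm³.
X̄ = 561708.33/13437.89 = 41.80 mm; Ȳ = 1281708.33/13437.89 = 95.38 mm.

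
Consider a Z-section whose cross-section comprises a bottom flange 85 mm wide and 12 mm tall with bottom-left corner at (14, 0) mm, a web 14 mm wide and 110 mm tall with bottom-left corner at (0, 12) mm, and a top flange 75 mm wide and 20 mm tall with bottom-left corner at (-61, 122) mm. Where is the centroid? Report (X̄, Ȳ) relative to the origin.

X̄ = 8.17 mm, Ȳ = 75.69 mm

Part | A | x̄ᵢ | ȳᵢ | A·x̄ᵢ | A·ȳᵢ
bottom flange | 1020.00 | 56.50 | 6.00 | 57630.00 | 6120.00
web | 1540.00 | 7.00 | 67.00 | 10780.00 | 103180.00
top flange | 1500.00 | -23.50 | 132.00 | -35250.00 | 198000.00
Σ | 4060.00 |  |  | 33160.00 | 307300.00
X̄ = 33160.00 / 4060.00 = 8.17 mm
Ȳ = 307300.00 / 4060.00 = 75.69 mm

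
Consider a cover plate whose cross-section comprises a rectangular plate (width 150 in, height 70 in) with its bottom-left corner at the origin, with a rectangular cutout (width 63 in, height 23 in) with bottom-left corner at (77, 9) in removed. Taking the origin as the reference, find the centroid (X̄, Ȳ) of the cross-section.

Part | A | x̄ᵢ | ȳᵢ | A·x̄ᵢ | A·ȳᵢ
plate | 10500.00 | 75.00 | 35.00 | 787500.00 | 367500.00
hole | -1449.00 | 108.50 | 20.50 | -157216.50 | -29704.50
Σ | 9051.00 |  |  | 630283.50 | 337795.50
X̄ = 630283.50 / 9051.00 = 69.64 in
Ȳ = 337795.50 / 9051.00 = 37.32 in

X̄ = 69.64 in, Ȳ = 37.32 in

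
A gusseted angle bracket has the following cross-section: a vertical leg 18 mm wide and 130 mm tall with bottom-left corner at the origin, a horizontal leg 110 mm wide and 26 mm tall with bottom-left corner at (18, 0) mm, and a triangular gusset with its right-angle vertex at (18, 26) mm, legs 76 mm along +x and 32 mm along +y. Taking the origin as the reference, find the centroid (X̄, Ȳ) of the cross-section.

Part | A | x̄ᵢ | ȳᵢ | A·x̄ᵢ | A·ȳᵢ
vertical leg | 2340.00 | 9.00 | 65.00 | 21060.00 | 152100.00
horizontal leg | 2860.00 | 73.00 | 13.00 | 208780.00 | 37180.00
gusset | 1216.00 | 43.33 | 36.67 | 52693.33 | 44586.67
Σ | 6416.00 |  |  | 282533.33 | 233866.67
X̄ = 282533.33 / 6416.00 = 44.04 mm
Ȳ = 233866.67 / 6416.00 = 36.45 mm

X̄ = 44.04 mm, Ȳ = 36.45 mm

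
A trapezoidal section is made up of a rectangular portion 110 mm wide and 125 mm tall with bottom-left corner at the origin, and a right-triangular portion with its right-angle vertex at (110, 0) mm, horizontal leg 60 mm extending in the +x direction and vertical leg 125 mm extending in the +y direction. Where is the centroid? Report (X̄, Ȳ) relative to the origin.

rectangular portion: A = 110 × 125 = 13750.00, centroid at (55.00, 62.50).
triangular portion: A = ½·60·125 = 3750.00, centroid at (130.00, 41.67).
ΣA = 17500.00 mm²
ΣAX̄ = (13750.00)(55.00) + (3750.00)(130.00) = 1243750.00 mm³
ΣAȲ = (13750.00)(62.50) + (3750.00)(41.67) = 1015625.00 mm³
X̄ = 1243750.00 / 17500.00 = 71.07 mm
Ȳ = 1015625.00 / 17500.00 = 58.04 mm

X̄ = 71.07 mm, Ȳ = 58.04 mm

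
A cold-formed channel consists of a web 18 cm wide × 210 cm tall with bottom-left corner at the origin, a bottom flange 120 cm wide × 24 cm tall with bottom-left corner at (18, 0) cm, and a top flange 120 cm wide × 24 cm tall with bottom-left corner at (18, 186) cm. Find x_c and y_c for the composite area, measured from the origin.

web: A = 18 × 210 = 3780.00, centroid at (9.00, 105.00).
bottom flange: A = 120 × 24 = 2880.00, centroid at (78.00, 12.00).
top flange: A = 120 × 24 = 2880.00, centroid at (78.00, 198.00).
ΣA = 9540.00 cm², ΣAx_c = 483300.00 cm³, ΣAy_c = 1001700.00 cm³.
x_c = 483300.00/9540.00 = 50.66 cm; y_c = 1001700.00/9540.00 = 105.00 cm.

x_c = 50.66 cm, y_c = 105.00 cm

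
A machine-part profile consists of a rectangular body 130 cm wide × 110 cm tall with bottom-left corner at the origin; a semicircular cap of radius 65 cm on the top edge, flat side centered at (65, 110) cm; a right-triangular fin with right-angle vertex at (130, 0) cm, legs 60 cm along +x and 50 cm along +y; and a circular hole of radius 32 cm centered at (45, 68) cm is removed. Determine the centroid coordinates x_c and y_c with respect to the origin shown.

rectangular body: A = 130 × 110 = 14300.00, centroid at (65.00, 55.00).
semicircular top: A = ½π·65² = 6636.61, centroid at (65.00, 137.59).
triangular fin: A = ½·60·50 = 1500.00, centroid at (150.00, 16.67).
hole: A = −π·32² = -3216.99, centroid at (45.00, 68.00).
ΣA = 19219.62 cm², ΣAx_c = 1441115.35 cm³, ΣAy_c = 1505855.55 cm³.
x_c = 1441115.35/19219.62 = 74.98 cm; y_c = 1505855.55/19219.62 = 78.35 cm.

x_c = 74.98 cm, y_c = 78.35 cm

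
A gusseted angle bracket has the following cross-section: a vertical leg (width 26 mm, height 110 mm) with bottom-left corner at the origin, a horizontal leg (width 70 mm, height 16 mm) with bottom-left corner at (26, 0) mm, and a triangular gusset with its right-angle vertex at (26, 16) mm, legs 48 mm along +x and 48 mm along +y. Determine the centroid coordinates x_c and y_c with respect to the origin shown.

vertical leg: A = 26 × 110 = 2860.00, centroid at (13.00, 55.00).
horizontal leg: A = 70 × 16 = 1120.00, centroid at (61.00, 8.00).
gusset: A = ½·48·48 = 1152.00, centroid at (42.00, 32.00).
ΣA = 5132.00 mm², ΣAx_c = 153884.00 mm³, ΣAy_c = 203124.00 mm³.
x_c = 153884.00/5132.00 = 29.99 mm; y_c = 203124.00/5132.00 = 39.58 mm.

x_c = 29.99 mm, y_c = 39.58 mm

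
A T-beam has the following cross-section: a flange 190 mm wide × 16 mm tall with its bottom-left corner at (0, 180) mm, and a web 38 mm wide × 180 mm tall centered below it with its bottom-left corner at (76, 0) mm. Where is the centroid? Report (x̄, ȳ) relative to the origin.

x̄ = 95.00 mm, ȳ = 120.15 mm

Part | A | x̄ᵢ | ȳᵢ | A·x̄ᵢ | A·ȳᵢ
web | 6840.00 | 95.00 | 90.00 | 649800.00 | 615600.00
flange | 3040.00 | 95.00 | 188.00 | 288800.00 | 571520.00
Σ | 9880.00 |  |  | 938600.00 | 1187120.00
x̄ = 938600.00 / 9880.00 = 95.00 mm
ȳ = 1187120.00 / 9880.00 = 120.15 mm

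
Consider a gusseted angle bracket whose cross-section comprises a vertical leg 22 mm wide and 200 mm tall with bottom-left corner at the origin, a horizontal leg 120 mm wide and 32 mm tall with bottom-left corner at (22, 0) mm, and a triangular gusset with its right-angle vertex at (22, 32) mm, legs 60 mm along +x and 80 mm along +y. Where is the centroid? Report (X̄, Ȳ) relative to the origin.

X̄ = 43.62 mm, Ȳ = 60.36 mm

Part | A | x̄ᵢ | ȳᵢ | A·x̄ᵢ | A·ȳᵢ
vertical leg | 4400.00 | 11.00 | 100.00 | 48400.00 | 440000.00
horizontal leg | 3840.00 | 82.00 | 16.00 | 314880.00 | 61440.00
gusset | 2400.00 | 42.00 | 58.67 | 100800.00 | 140800.00
Σ | 10640.00 |  |  | 464080.00 | 642240.00
X̄ = 464080.00 / 10640.00 = 43.62 mm
Ȳ = 642240.00 / 10640.00 = 60.36 mm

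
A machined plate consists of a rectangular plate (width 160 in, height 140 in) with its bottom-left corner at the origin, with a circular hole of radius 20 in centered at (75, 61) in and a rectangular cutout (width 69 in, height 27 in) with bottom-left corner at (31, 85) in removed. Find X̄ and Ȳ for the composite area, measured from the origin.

X̄ = 81.73 in, Ȳ = 67.83 in

Part | A | x̄ᵢ | ȳᵢ | A·x̄ᵢ | A·ȳᵢ
plate | 22400.00 | 80.00 | 70.00 | 1792000.00 | 1568000.00
hole 1 | -1256.64 | 75.00 | 61.00 | -94247.78 | -76654.86
hole 2 | -1863.00 | 65.50 | 98.50 | -122026.50 | -183505.50
Σ | 19280.36 |  |  | 1575725.72 | 1307839.64
X̄ = 1575725.72 / 19280.36 = 81.73 in
Ȳ = 1307839.64 / 19280.36 = 67.83 in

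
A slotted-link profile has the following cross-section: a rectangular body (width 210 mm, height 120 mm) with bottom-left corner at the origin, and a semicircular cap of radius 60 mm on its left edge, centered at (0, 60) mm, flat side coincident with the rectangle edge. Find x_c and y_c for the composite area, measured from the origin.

x_c = 81.09 mm, y_c = 60.00 mm

Part | A | x̄ᵢ | ȳᵢ | A·x̄ᵢ | A·ȳᵢ
rectangular body | 25200.00 | 105.00 | 60.00 | 2646000.00 | 1512000.00
semicircular end | 5654.87 | -25.46 | 60.00 | -144000.00 | 339292.01
Σ | 30854.87 |  |  | 2502000.00 | 1851292.01
x_c = 2502000.00 / 30854.87 = 81.09 mm
y_c = 1851292.01 / 30854.87 = 60.00 mm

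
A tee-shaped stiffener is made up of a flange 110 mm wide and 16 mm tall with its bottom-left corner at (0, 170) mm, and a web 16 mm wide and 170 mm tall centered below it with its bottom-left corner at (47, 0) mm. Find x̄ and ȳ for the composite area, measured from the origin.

x̄ = 55.00 mm, ȳ = 121.54 mm

Part | A | x̄ᵢ | ȳᵢ | A·x̄ᵢ | A·ȳᵢ
web | 2720.00 | 55.00 | 85.00 | 149600.00 | 231200.00
flange | 1760.00 | 55.00 | 178.00 | 96800.00 | 313280.00
Σ | 4480.00 |  |  | 246400.00 | 544480.00
x̄ = 246400.00 / 4480.00 = 55.00 mm
ȳ = 544480.00 / 4480.00 = 121.54 mm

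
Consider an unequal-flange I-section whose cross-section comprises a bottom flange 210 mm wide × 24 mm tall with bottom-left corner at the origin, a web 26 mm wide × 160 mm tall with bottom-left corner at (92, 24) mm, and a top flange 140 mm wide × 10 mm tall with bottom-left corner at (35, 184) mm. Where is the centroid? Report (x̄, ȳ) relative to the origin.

bottom flange: A = 210 × 24 = 5040.00, centroid at (105.00, 12.00).
web: A = 26 × 160 = 4160.00, centroid at (105.00, 104.00).
top flange: A = 140 × 10 = 1400.00, centroid at (105.00, 189.00).
ΣA = 10600.00 mm²
ΣAx̄ = (5040.00)(105.00) + (4160.00)(105.00) + (1400.00)(105.00) = 1113000.00 mm³
ΣAȳ = (5040.00)(12.00) + (4160.00)(104.00) + (1400.00)(189.00) = 757720.00 mm³
x̄ = 1113000.00 / 10600.00 = 105.00 mm
ȳ = 757720.00 / 10600.00 = 71.48 mm

x̄ = 105.00 mm, ȳ = 71.48 mm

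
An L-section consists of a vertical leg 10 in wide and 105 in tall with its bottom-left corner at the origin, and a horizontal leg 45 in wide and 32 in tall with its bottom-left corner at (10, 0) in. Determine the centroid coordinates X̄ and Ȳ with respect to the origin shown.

vertical leg: A = 10 × 105 = 1050.00, centroid at (5.00, 52.50).
horizontal leg: A = 45 × 32 = 1440.00, centroid at (32.50, 16.00).
ΣA = 2490.00 in², ΣAX̄ = 52050.00 in³, ΣAȲ = 78165.00 in³.
X̄ = 52050.00/2490.00 = 20.90 in; Ȳ = 78165.00/2490.00 = 31.39 in.

X̄ = 20.90 in, Ȳ = 31.39 in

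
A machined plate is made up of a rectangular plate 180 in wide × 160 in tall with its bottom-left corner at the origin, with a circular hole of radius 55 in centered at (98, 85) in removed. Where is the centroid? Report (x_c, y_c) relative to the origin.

x_c = 86.06 in, y_c = 77.54 in

plate: A = 180 × 160 = 28800.00, centroid at (90.00, 80.00).
hole: A = −π·55² = -9503.32, centroid at (98.00, 85.00).
ΣA = 19296.68 in²
ΣAx_c = (28800.00)(90.00) + (-9503.32)(98.00) = 1660674.86 in³
ΣAy_c = (28800.00)(80.00) + (-9503.32)(85.00) = 1496217.99 in³
x_c = 1660674.86 / 19296.68 = 86.06 in
y_c = 1496217.99 / 19296.68 = 77.54 in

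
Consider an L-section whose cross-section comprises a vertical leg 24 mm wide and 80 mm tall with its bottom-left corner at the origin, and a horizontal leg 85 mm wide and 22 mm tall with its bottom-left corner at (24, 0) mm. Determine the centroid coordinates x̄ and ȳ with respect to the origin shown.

x̄ = 38.89 mm, ȳ = 25.69 mm

Part | A | x̄ᵢ | ȳᵢ | A·x̄ᵢ | A·ȳᵢ
vertical leg | 1920.00 | 12.00 | 40.00 | 23040.00 | 76800.00
horizontal leg | 1870.00 | 66.50 | 11.00 | 124355.00 | 20570.00
Σ | 3790.00 |  |  | 147395.00 | 97370.00
x̄ = 147395.00 / 3790.00 = 38.89 mm
ȳ = 97370.00 / 3790.00 = 25.69 mm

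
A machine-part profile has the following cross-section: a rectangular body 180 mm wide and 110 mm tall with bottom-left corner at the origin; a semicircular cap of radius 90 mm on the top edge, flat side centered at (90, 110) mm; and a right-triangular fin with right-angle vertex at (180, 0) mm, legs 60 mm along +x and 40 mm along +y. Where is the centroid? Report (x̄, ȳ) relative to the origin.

x̄ = 93.91 mm, ȳ = 88.68 mm

rectangular body: A = 180 × 110 = 19800.00, centroid at (90.00, 55.00).
semicircular top: A = ½π·90² = 12723.45, centroid at (90.00, 148.20).
triangular fin: A = ½·60·40 = 1200.00, centroid at (200.00, 13.33).
ΣA = 33723.45 mm²
ΣAx̄ = (19800.00)(90.00) + (12723.45)(90.00) + (1200.00)(200.00) = 3167110.52 mm³
ΣAȳ = (19800.00)(55.00) + (12723.45)(148.20) + (1200.00)(13.33) = 2990579.53 mm³
x̄ = 3167110.52 / 33723.45 = 93.91 mm
ȳ = 2990579.53 / 33723.45 = 88.68 mm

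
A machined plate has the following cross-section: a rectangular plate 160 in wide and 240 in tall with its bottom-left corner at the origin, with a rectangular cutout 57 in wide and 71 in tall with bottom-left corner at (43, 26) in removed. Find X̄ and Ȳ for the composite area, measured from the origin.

plate: A = 160 × 240 = 38400.00, centroid at (80.00, 120.00).
hole: A = −(57 × 71) = -4047.00, centroid at (71.50, 61.50).
ΣA = 34353.00 in², ΣAX̄ = 2782639.50 in³, ΣAȲ = 4359109.50 in³.
X̄ = 2782639.50/34353.00 = 81.00 in; Ȳ = 4359109.50/34353.00 = 126.89 in.

X̄ = 81.00 in, Ȳ = 126.89 in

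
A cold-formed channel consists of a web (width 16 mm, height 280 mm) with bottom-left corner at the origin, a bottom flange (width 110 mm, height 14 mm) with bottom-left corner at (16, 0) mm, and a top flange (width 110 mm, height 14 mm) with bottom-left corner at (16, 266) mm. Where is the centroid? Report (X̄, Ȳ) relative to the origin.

X̄ = 33.67 mm, Ȳ = 140.00 mm

web: A = 16 × 280 = 4480.00, centroid at (8.00, 140.00).
bottom flange: A = 110 × 14 = 1540.00, centroid at (71.00, 7.00).
top flange: A = 110 × 14 = 1540.00, centroid at (71.00, 273.00).
ΣA = 7560.00 mm², ΣAX̄ = 254520.00 mm³, ΣAȲ = 1058400.00 mm³.
X̄ = 254520.00/7560.00 = 33.67 mm; Ȳ = 1058400.00/7560.00 = 140.00 mm.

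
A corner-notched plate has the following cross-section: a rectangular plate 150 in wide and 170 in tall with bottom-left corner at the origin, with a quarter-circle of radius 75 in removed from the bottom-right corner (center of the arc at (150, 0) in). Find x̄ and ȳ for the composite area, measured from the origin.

x̄ = 65.95 in, ȳ = 96.14 in

plate: A = 150 × 170 = 25500.00, centroid at (75.00, 85.00).
removed quarter-circle: A = −¼π·75² = -4417.86, centroid at (118.17, 31.83).
ΣA = 21082.14 in², ΣAx̄ = 1390445.30 in³, ΣAȳ = 2026875.00 in³.
x̄ = 1390445.30/21082.14 = 65.95 in; ȳ = 2026875.00/21082.14 = 96.14 in.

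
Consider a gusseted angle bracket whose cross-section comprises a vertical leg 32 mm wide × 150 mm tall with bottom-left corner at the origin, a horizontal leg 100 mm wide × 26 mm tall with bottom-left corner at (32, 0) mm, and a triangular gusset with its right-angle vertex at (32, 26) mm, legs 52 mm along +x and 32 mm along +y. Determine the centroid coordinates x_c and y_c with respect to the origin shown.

vertical leg: A = 32 × 150 = 4800.00, centroid at (16.00, 75.00).
horizontal leg: A = 100 × 26 = 2600.00, centroid at (82.00, 13.00).
gusset: A = ½·52·32 = 832.00, centroid at (49.33, 36.67).
ΣA = 8232.00 mm²
ΣAx_c = (4800.00)(16.00) + (2600.00)(82.00) + (832.00)(49.33) = 331045.33 mm³
ΣAy_c = (4800.00)(75.00) + (2600.00)(13.00) + (832.00)(36.67) = 424306.67 mm³
x_c = 331045.33 / 8232.00 = 40.21 mm
y_c = 424306.67 / 8232.00 = 51.54 mm

x_c = 40.21 mm, y_c = 51.54 mm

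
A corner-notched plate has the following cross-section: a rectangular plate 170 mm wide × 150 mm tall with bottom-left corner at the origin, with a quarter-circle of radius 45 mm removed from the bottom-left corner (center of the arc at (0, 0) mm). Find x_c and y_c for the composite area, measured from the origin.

Part | A | x̄ᵢ | ȳᵢ | A·x̄ᵢ | A·ȳᵢ
plate | 25500.00 | 85.00 | 75.00 | 2167500.00 | 1912500.00
removed quarter-circle | -1590.43 | 19.10 | 19.10 | -30375.00 | -30375.00
Σ | 23909.57 |  |  | 2137125.00 | 1882125.00
x_c = 2137125.00 / 23909.57 = 89.38 mm
y_c = 1882125.00 / 23909.57 = 78.72 mm

x_c = 89.38 mm, y_c = 78.72 mm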